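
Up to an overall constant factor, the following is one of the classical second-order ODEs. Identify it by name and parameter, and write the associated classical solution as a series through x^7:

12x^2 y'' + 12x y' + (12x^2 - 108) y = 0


All three coefficients share the factor 12; dividing through by 12 gives  x^2 y'' + x y' + (x^2 - 9) y = 0.
This matches the Bessel equation x^2 y'' + x y' + (x^2 - nu^2) y = 0 with nu^2 = 9, so nu = 3; the solution bounded at x = 0 is J_3(x).
Frobenius at x = 0: indicial roots ±nu; for r = nu the recurrence k(k + 2nu) c_k = -c_{k-2} gives the standard series J_nu(x) = sum_{k>=0} (-1)^k / (k! (k+nu)!) (x/2)^(2k+nu). Evaluate the first 3 terms:
  k = 0: (-1)^0 / (0! * 3! * 2^3) x^3 = 1/(1*6*8) x^3 = (1/48) x^3
  k = 1: (-1)^1 / (1! * 4! * 2^5) x^5 = -1/(1*24*32) x^5 = (-1/768) x^5
  k = 2: (-1)^2 / (2! * 5! * 2^7) x^7 = 1/(2*120*128) x^7 = (1/30720) x^7
Hence J_3(x) = x^7/30720 - x^5/768 + x^3/48 + ....

J_3(x); series = x^7/30720 - x^5/768 + x^3/48


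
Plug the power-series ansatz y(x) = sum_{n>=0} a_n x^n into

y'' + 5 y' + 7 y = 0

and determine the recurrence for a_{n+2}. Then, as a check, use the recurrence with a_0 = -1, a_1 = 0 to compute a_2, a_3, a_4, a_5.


Substitute y = sum_n a_n x^n.
y''(x) has coefficient (n+2)(n+1) a_{n+2} at x^n;
5 y'(x) has coefficient 5 (n+1) a_{n+1} at x^n;
7 y(x) has coefficient 7 a_n at x^n.
Matching x^n: (n+2)(n+1) a_{n+2} + 5 (n+1) a_{n+1} + 7 a_n = 0.
Thus a_{n+2} = [-5 (n+1) a_{n+1} - 7 a_n] / ((n+1)(n+2)).

Check with a_0 = -1, a_1 = 0 (apply the recurrence for n = 0, 1, 2, 3): a_0 = -1, a_1 = 0, a_2 = 7/2, a_3 = -35/6, a_4 = 21/4, a_5 = -77/24.

a_(n+2) = [-5 (n+1) a_(n+1) - 7 a_n] / ((n+1)(n+2)); check: a_0 = -1, a_1 = 0, a_2 = 7/2, a_3 = -35/6, a_4 = 21/4, a_5 = -77/24


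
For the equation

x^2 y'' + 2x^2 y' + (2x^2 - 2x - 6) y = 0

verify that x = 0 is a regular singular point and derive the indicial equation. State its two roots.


Divide by x^2 to reach normal form y'' + P_1(x) y' + P_2(x) y = 0 with P_1(x) = 2 and P_2(x) = 2 - 2/x - 6/x^2.
x = 0 is a singular point because the y-coefficient 2 - 2/x - 6/x^2 has a pole at x = 0.
It is a regular singular point because x P_1(x) = p(x) = 2x and x^2 P_2(x) = q(x) = 2x^2 - 2x - 6 are polynomials, hence analytic at x = 0.
p(0) = 0,  q(0) = -6.
Indicial equation: r(r-1) + p(0) r + q(0) = 0, i.e. r^2 + (p(0) - 1) r + q(0) = 0, i.e. r^2 - 1 r - 6 = 0.
Discriminant: (-1)^2 - 4(-6) = 25, so r = (1 ± 5)/2.
Solving: r_1 = 3, r_2 = -2.

indicial: r^2 - 1 r - 6 = 0; roots r_1 = 3, r_2 = -2


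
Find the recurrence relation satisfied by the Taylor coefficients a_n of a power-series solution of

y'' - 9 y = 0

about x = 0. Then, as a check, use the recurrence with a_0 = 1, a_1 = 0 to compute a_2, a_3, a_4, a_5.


Substitute y = sum_n a_n x^n into y'' + (const) y = 0.
y''(x) = sum_{n>=0} (n+2)(n+1) a_{n+2} x^n.
The ODE becomes sum_n [(n+2)(n+1) a_{n+2} - 9 a_n] x^n = 0.
Setting each coefficient to zero gives the recurrence:
  (n+2)(n+1) a_{n+2} - 9 a_n = 0,
  a_{n+2} = 9 / ((n+1)(n+2)) a_n.

Check with a_0 = 1, a_1 = 0 (apply the recurrence for n = 0, 1, 2, 3): a_0 = 1, a_1 = 0, a_2 = 9/2, a_3 = 0, a_4 = 27/8, a_5 = 0.

a_{n+2} = 9/((n+1)(n+2)) * a_n; check: a_0 = 1, a_1 = 0, a_2 = 9/2, a_3 = 0, a_4 = 27/8, a_5 = 0


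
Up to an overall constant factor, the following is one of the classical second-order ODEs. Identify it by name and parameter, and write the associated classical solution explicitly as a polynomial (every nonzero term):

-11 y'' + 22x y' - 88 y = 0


All three coefficients share the factor -11; dividing through by -11 gives  y'' - 2x y' + 8 y = 0.
This matches the Hermite equation y'' - 2x y' + 2n y = 0 with 2n = 8, so n = 4; the polynomial solution is H_4(x).
With y = sum_k a_k x^k, matching x^k gives (k+2)(k+1) a_{k+2} = 2(k - n) a_k = 2(k - 4) a_k. The right side vanishes at k = 4, so the series with the parity of 4 terminates at degree 4.
Standard normalization: leading coefficient of H_n is 2^n, so a_4 = 2^4 = 16. Work downward with a_k = (k+1)(k+2) a_{k+2} / (2(k - n)):
  a_2 = (3)(4)(16) / (2(2 - 4)) = 192/(-4) = -48
  a_0 = (1)(2)(-48) / (2(0 - 4)) = -96/(-8) = 12
Hence H_4(x) = 16 x^4 - 48 x^2 + 12.

H_4(x); series = 16 x^4 - 48 x^2 + 12


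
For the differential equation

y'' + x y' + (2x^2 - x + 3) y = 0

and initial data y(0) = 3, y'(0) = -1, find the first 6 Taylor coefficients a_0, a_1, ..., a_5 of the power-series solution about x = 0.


Ansatz: y(x) = sum_{n>=0} a_n x^n, so y'(x) = sum_{n>=1} n a_n x^(n-1) and y''(x) = sum_{n>=2} n(n-1) a_n x^(n-2).
Substitute into P(x) y'' + Q(x) y' + R(x) y = 0 with P(x) = 1, Q(x) = x, R(x) = 2x^2 - x + 3, and match powers of x.
Initial conditions: a_0 = 3, a_1 = -1.
Setting the coefficient of each power of x to zero and solving order by order (substituting the coefficients already found):
  x^0: 2 a_2 + 3 a_0 = 0  ->  2 a_2 = -3 a_0 = -9  ->  a_2 = -9/2
  x^1: 6 a_3 + 4 a_1 - a_0 = 0  ->  6 a_3 = -4 a_1 + a_0 = 7  ->  a_3 = 7/6
  x^2: 12 a_4 + 5 a_2 - a_1 + 2 a_0 = 0  ->  12 a_4 = -5 a_2 + a_1 - 2 a_0 = 31/2  ->  a_4 = 31/24
  x^3: 20 a_5 + 6 a_3 - a_2 + 2 a_1 = 0  ->  20 a_5 = -6 a_3 + a_2 - 2 a_1 = -19/2  ->  a_5 = -19/40
Truncated series: y(x) = 3 - x - (9/2) x^2 + (7/6) x^3 + (31/24) x^4 - (19/40) x^5 + O(x^6).

a_0 = 3; a_1 = -1; a_2 = -9/2; a_3 = 7/6; a_4 = 31/24; a_5 = -19/40


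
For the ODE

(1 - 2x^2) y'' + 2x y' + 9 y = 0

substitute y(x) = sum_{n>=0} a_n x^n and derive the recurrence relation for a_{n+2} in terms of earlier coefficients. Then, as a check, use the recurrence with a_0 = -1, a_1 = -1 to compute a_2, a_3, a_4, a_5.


Substitute y = sum_n a_n x^n.
(1 - 2 x^2) y'' contributes (n+2)(n+1) a_{n+2} - 2 n(n-1) a_n at x^n.
2 x y'(x) contributes 2 n a_n at x^n.
9 y(x) contributes 9 a_n at x^n.
Matching x^n: (n+2)(n+1) a_{n+2} + (-2 n(n-1) + 2 n + 9) a_n = 0.
Thus a_{n+2} = (2 n(n-1) - 2 n - 9) / ((n+1)(n+2)) * a_n.

Check with a_0 = -1, a_1 = -1 (apply the recurrence for n = 0, 1, 2, 3): a_0 = -1, a_1 = -1, a_2 = 9/2, a_3 = 11/6, a_4 = -27/8, a_5 = -11/40.

a_(n+2) = (2 n(n-1) - 2 n - 9) / ((n+1)(n+2)) * a_n; check: a_0 = -1, a_1 = -1, a_2 = 9/2, a_3 = 11/6, a_4 = -27/8, a_5 = -11/40


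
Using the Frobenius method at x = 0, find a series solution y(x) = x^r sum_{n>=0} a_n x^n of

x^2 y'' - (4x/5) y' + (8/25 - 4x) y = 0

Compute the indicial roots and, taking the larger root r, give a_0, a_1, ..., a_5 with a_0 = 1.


Write in Frobenius form y'' + (p(x)/x) y' + (q(x)/x^2) y = 0:
  p(x) = -4/5,  q(x) = 8/25 - 4x.
Indicial equation: r(r-1) + (-4/5) r + (8/25) = 0 -> roots r_1 = 8/5, r_2 = 1/5.
Take r = r_1 = 8/5. Let y(x) = x^r sum_{n>=0} a_n x^n with a_0 = 1.
Substitute y = x^r sum a_n x^n and match x^{r+n}. The recurrence is
  D(n) a_n - 4 a_{n-1} = 0,  where D(n) = (r+n)(r+n-1) + (-4/5)(r+n) + (8/25).
  a_n = 4 / D(n) * a_{n-1}.
Since the indicial polynomial factors as (r - r_1)(r - r_2), D(n) = (r_1 + n - r_1)(r_1 + n - r_2) = n(n + 7/5).
Evaluating step by step (a_0 = 1):
  n = 1: D(1) = 1(1 + 7/5) = 12/5; numerator = 4(1) = 4; a_1 = (4)/(12/5) = 5/3
  n = 2: D(2) = 2(2 + 7/5) = 34/5; numerator = 4(5/3) = 20/3; a_2 = (20/3)/(34/5) = 50/51
  n = 3: D(3) = 3(3 + 7/5) = 66/5; numerator = 4(50/51) = 200/51; a_3 = (200/51)/(66/5) = 500/1683
  n = 4: D(4) = 4(4 + 7/5) = 108/5; numerator = 4(500/1683) = 2000/1683; a_4 = (2000/1683)/(108/5) = 2500/45441
  n = 5: D(5) = 5(5 + 7/5) = 32; numerator = 4(2500/45441) = 10000/45441; a_5 = (10000/45441)/(32) = 625/90882

r = 8/5; a_0 = 1; a_1 = 5/3; a_2 = 50/51; a_3 = 500/1683; a_4 = 2500/45441; a_5 = 625/90882


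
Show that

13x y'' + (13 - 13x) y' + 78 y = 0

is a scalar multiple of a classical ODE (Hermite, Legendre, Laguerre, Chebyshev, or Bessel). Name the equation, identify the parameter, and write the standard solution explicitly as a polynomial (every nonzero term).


All three coefficients share the factor 13; dividing through by 13 gives  x y'' + (1 - x) y' + 6 y = 0.
This matches the Laguerre equation x y'' + (1 - x) y' + n y = 0 with n = 6; the polynomial solution is L_6(x).
With y = sum_k a_k x^k, matching x^k gives (k+1)k a_{k+1} + (k+1) a_{k+1} - k a_k + n a_k = 0, i.e. (k+1)^2 a_{k+1} = (k - n) a_k = (k - 6) a_k. The right side vanishes at k = 6, so the series terminates at degree 6.
Standard normalization L_n(0) = 1 gives a_0 = 1. Work upward with a_{k+1} = (k - 6) a_k / (k+1)^2:
  a_1 = (0 - 6)(1) / 1^2 = -6/1 = -6
  a_2 = (1 - 6)(-6) / 2^2 = 30/4 = 15/2
  a_3 = (2 - 6)(15/2) / 3^2 = -30/9 = -10/3
  a_4 = (3 - 6)(-10/3) / 4^2 = 10/16 = 5/8
  a_5 = (4 - 6)(5/8) / 5^2 = (-5/4)/25 = -1/20
  a_6 = (5 - 6)(-1/20) / 6^2 = (1/20)/36 = 1/720
Hence L_6(x) = x^6/720 - x^5/20 + 5 x^4/8 - 10 x^3/3 + 15 x^2/2 - 6 x + 1.

L_6(x); series = x^6/720 - x^5/20 + 5 x^4/8 - 10 x^3/3 + 15 x^2/2 - 6 x + 1


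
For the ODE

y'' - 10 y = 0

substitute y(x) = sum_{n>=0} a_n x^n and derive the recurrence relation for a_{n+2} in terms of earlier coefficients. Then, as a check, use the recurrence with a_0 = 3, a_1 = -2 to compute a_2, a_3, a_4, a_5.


Substitute y = sum_n a_n x^n into y'' + (const) y = 0.
y''(x) = sum_{n>=0} (n+2)(n+1) a_{n+2} x^n.
The ODE becomes sum_n [(n+2)(n+1) a_{n+2} - 10 a_n] x^n = 0.
Setting each coefficient to zero gives the recurrence:
  (n+2)(n+1) a_{n+2} - 10 a_n = 0,
  a_{n+2} = 10 / ((n+1)(n+2)) a_n.

Check with a_0 = 3, a_1 = -2 (apply the recurrence for n = 0, 1, 2, 3): a_0 = 3, a_1 = -2, a_2 = 15, a_3 = -10/3, a_4 = 25/2, a_5 = -5/3.

a_{n+2} = 10/((n+1)(n+2)) * a_n; check: a_0 = 3, a_1 = -2, a_2 = 15, a_3 = -10/3, a_4 = 25/2, a_5 = -5/3


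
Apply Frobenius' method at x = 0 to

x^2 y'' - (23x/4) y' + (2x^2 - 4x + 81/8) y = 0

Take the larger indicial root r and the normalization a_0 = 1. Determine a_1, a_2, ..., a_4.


Write in Frobenius form y'' + (p(x)/x) y' + (q(x)/x^2) y = 0:
  p(x) = -23/4,  q(x) = 2x^2 - 4x + 81/8.
Indicial equation: r(r-1) + (-23/4) r + (81/8) = 0 -> roots r_1 = 9/2, r_2 = 9/4.
Take r = r_1 = 9/2. Let y(x) = x^r sum_{n>=0} a_n x^n with a_0 = 1.
Substitute y = x^r sum a_n x^n and match x^{r+n}. The recurrence is
  D(n) a_n - 4 a_{n-1} + 2 a_{n-2} = 0,  where D(n) = (r+n)(r+n-1) + (-23/4)(r+n) + (81/8).
  a_n = [4 a_{n-1} - 2 a_{n-2}] / D(n).
Since the indicial polynomial factors as (r - r_1)(r - r_2), D(n) = (r_1 + n - r_1)(r_1 + n - r_2) = n(n + 9/4).
Evaluating step by step (a_0 = 1):
  n = 1: D(1) = 1(1 + 9/4) = 13/4; numerator = 4(1) = 4; a_1 = (4)/(13/4) = 16/13
  n = 2: D(2) = 2(2 + 9/4) = 17/2; numerator = 4(16/13) - 2(1) = 38/13; a_2 = (38/13)/(17/2) = 76/221
  n = 3: D(3) = 3(3 + 9/4) = 63/4; numerator = 4(76/221) - 2(16/13) = -240/221; a_3 = (-240/221)/(63/4) = -320/4641
  n = 4: D(4) = 4(4 + 9/4) = 25; numerator = 4(-320/4641) - 2(76/221) = -344/357; a_4 = (-344/357)/(25) = -344/8925

r = 9/2; a_0 = 1; a_1 = 16/13; a_2 = 76/221; a_3 = -320/4641; a_4 = -344/8925


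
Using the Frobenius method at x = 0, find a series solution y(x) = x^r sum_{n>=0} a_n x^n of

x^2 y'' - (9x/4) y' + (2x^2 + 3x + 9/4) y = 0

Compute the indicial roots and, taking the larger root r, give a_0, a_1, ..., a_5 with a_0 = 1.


Write in Frobenius form y'' + (p(x)/x) y' + (q(x)/x^2) y = 0:
  p(x) = -9/4,  q(x) = 2x^2 + 3x + 9/4.
Indicial equation: r(r-1) + (-9/4) r + (9/4) = 0 -> roots r_1 = 9/4, r_2 = 1.
Take r = r_1 = 9/4. Let y(x) = x^r sum_{n>=0} a_n x^n with a_0 = 1.
Substitute y = x^r sum a_n x^n and match x^{r+n}. The recurrence is
  D(n) a_n + 3 a_{n-1} + 2 a_{n-2} = 0,  where D(n) = (r+n)(r+n-1) + (-9/4)(r+n) + (9/4).
  a_n = [-3 a_{n-1} - 2 a_{n-2}] / D(n).
Since the indicial polynomial factors as (r - r_1)(r - r_2), D(n) = (r_1 + n - r_1)(r_1 + n - r_2) = n(n + 5/4).
Evaluating step by step (a_0 = 1):
  n = 1: D(1) = 1(1 + 5/4) = 9/4; numerator = -3(1) = -3; a_1 = (-3)/(9/4) = -4/3
  n = 2: D(2) = 2(2 + 5/4) = 13/2; numerator = -3(-4/3) - 2(1) = 2; a_2 = (2)/(13/2) = 4/13
  n = 3: D(3) = 3(3 + 5/4) = 51/4; numerator = -3(4/13) - 2(-4/3) = 68/39; a_3 = (68/39)/(51/4) = 16/117
  n = 4: D(4) = 4(4 + 5/4) = 21; numerator = -3(16/117) - 2(4/13) = -40/39; a_4 = (-40/39)/(21) = -40/819
  n = 5: D(5) = 5(5 + 5/4) = 125/4; numerator = -3(-40/819) - 2(16/117) = -8/63; a_5 = (-8/63)/(125/4) = -32/7875

r = 9/4; a_0 = 1; a_1 = -4/3; a_2 = 4/13; a_3 = 16/117; a_4 = -40/819; a_5 = -32/7875


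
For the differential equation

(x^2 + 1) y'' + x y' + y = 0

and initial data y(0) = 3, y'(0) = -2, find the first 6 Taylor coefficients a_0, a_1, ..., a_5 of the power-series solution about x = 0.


Ansatz: y(x) = sum_{n>=0} a_n x^n, so y'(x) = sum_{n>=1} n a_n x^(n-1) and y''(x) = sum_{n>=2} n(n-1) a_n x^(n-2).
Substitute into P(x) y'' + Q(x) y' + R(x) y = 0 with P(x) = x^2 + 1, Q(x) = x, R(x) = 1, and match powers of x.
Initial conditions: a_0 = 3, a_1 = -2.
Setting the coefficient of each power of x to zero and solving order by order (substituting the coefficients already found):
  x^0: 2 a_2 + a_0 = 0  ->  2 a_2 = -a_0 = -3  ->  a_2 = -3/2
  x^1: 6 a_3 + 2 a_1 = 0  ->  6 a_3 = -2 a_1 = 4  ->  a_3 = 2/3
  x^2: 12 a_4 + 5 a_2 = 0  ->  12 a_4 = -5 a_2 = 15/2  ->  a_4 = 5/8
  x^3: 20 a_5 + 10 a_3 = 0  ->  20 a_5 = -10 a_3 = -20/3  ->  a_5 = -1/3
Truncated series: y(x) = 3 - 2 x - (3/2) x^2 + (2/3) x^3 + (5/8) x^4 - (1/3) x^5 + O(x^6).

a_0 = 3; a_1 = -2; a_2 = -3/2; a_3 = 2/3; a_4 = 5/8; a_5 = -1/3


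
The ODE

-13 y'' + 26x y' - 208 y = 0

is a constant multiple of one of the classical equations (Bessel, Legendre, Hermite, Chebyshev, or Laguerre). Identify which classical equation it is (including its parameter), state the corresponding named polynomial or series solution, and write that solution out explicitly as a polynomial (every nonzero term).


All three coefficients share the factor -13; dividing through by -13 gives  y'' - 2x y' + 16 y = 0.
This matches the Hermite equation y'' - 2x y' + 2n y = 0 with 2n = 16, so n = 8; the polynomial solution is H_8(x).
With y = sum_k a_k x^k, matching x^k gives (k+2)(k+1) a_{k+2} = 2(k - n) a_k = 2(k - 8) a_k. The right side vanishes at k = 8, so the series with the parity of 8 terminates at degree 8.
Standard normalization: leading coefficient of H_n is 2^n, so a_8 = 2^8 = 256. Work downward with a_k = (k+1)(k+2) a_{k+2} / (2(k - n)):
  a_6 = (7)(8)(256) / (2(6 - 8)) = 14336/(-4) = -3584
  a_4 = (5)(6)(-3584) / (2(4 - 8)) = -107520/(-8) = 13440
  a_2 = (3)(4)(13440) / (2(2 - 8)) = 161280/(-12) = -13440
  a_0 = (1)(2)(-13440) / (2(0 - 8)) = -26880/(-16) = 1680
Hence H_8(x) = 256 x^8 - 3584 x^6 + 13440 x^4 - 13440 x^2 + 1680.

H_8(x); series = 256 x^8 - 3584 x^6 + 13440 x^4 - 13440 x^2 + 1680


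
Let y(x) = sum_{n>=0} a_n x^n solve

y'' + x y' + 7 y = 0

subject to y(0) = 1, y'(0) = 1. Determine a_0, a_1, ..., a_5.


Ansatz: y(x) = sum_{n>=0} a_n x^n, so y'(x) = sum_{n>=1} n a_n x^(n-1) and y''(x) = sum_{n>=2} n(n-1) a_n x^(n-2).
Substitute into P(x) y'' + Q(x) y' + R(x) y = 0 with P(x) = 1, Q(x) = x, R(x) = 7, and match powers of x.
Initial conditions: a_0 = 1, a_1 = 1.
Setting the coefficient of each power of x to zero and solving order by order (substituting the coefficients already found):
  x^0: 2 a_2 + 7 a_0 = 0  ->  2 a_2 = -7 a_0 = -7  ->  a_2 = -7/2
  x^1: 6 a_3 + 8 a_1 = 0  ->  6 a_3 = -8 a_1 = -8  ->  a_3 = -4/3
  x^2: 12 a_4 + 9 a_2 = 0  ->  12 a_4 = -9 a_2 = 63/2  ->  a_4 = 21/8
  x^3: 20 a_5 + 10 a_3 = 0  ->  20 a_5 = -10 a_3 = 40/3  ->  a_5 = 2/3
Truncated series: y(x) = 1 + x - (7/2) x^2 - (4/3) x^3 + (21/8) x^4 + (2/3) x^5 + O(x^6).

a_0 = 1; a_1 = 1; a_2 = -7/2; a_3 = -4/3; a_4 = 21/8; a_5 = 2/3


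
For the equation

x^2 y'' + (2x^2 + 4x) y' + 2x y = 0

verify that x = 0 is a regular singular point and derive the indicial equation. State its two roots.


Divide by x^2 to reach normal form y'' + P_1(x) y' + P_2(x) y = 0 with P_1(x) = 2 + 4/x and P_2(x) = 2/x.
x = 0 is a singular point because the y'-coefficient 2 + 4/x has a pole at x = 0 and the y-coefficient 2/x has a pole at x = 0.
It is a regular singular point because x P_1(x) = p(x) = 2x + 4 and x^2 P_2(x) = q(x) = 2x are polynomials, hence analytic at x = 0.
p(0) = 4,  q(0) = 0.
Indicial equation: r(r-1) + p(0) r + q(0) = 0, i.e. r^2 + (p(0) - 1) r + q(0) = 0, i.e. r^2 + 3 r = 0.
Discriminant: (3)^2 - 4(0) = 9, so r = (-3 ± 3)/2.
Solving: r_1 = 0, r_2 = -3.

indicial: r^2 + 3 r = 0; roots r_1 = 0, r_2 = -3


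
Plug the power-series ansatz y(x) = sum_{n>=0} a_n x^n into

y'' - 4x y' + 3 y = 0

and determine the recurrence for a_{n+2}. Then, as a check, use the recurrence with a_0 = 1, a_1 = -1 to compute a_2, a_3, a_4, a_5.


Substitute y = sum_n a_n x^n.
y''(x) has coefficient (n+2)(n+1) a_{n+2} at x^n;
-4 x y'(x) has coefficient -4 n a_n at x^n (shift);
3 y(x) has coefficient 3 a_n at x^n.
Matching x^n: (n+2)(n+1) a_{n+2} + (-4n + 3) a_n = 0.
Thus a_{n+2} = (4n - 3) / ((n+1)(n+2)) * a_n.

Check with a_0 = 1, a_1 = -1 (apply the recurrence for n = 0, 1, 2, 3): a_0 = 1, a_1 = -1, a_2 = -3/2, a_3 = -1/6, a_4 = -5/8, a_5 = -3/40.

a_(n+2) = (4n - 3) / ((n+1)(n+2)) * a_n; check: a_0 = 1, a_1 = -1, a_2 = -3/2, a_3 = -1/6, a_4 = -5/8, a_5 = -3/40


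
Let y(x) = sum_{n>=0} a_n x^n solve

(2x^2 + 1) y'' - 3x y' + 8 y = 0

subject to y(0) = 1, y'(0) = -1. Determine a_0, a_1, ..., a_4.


Ansatz: y(x) = sum_{n>=0} a_n x^n, so y'(x) = sum_{n>=1} n a_n x^(n-1) and y''(x) = sum_{n>=2} n(n-1) a_n x^(n-2).
Substitute into P(x) y'' + Q(x) y' + R(x) y = 0 with P(x) = 2x^2 + 1, Q(x) = -3x, R(x) = 8, and match powers of x.
Initial conditions: a_0 = 1, a_1 = -1.
Setting the coefficient of each power of x to zero and solving order by order (substituting the coefficients already found):
  x^0: 2 a_2 + 8 a_0 = 0  ->  2 a_2 = -8 a_0 = -8  ->  a_2 = -4
  x^1: 6 a_3 + 5 a_1 = 0  ->  6 a_3 = -5 a_1 = 5  ->  a_3 = 5/6
  x^2: 12 a_4 + 6 a_2 = 0  ->  12 a_4 = -6 a_2 = 24  ->  a_4 = 2
Truncated series: y(x) = 1 - x - 4 x^2 + (5/6) x^3 + 2 x^4 + O(x^5).

a_0 = 1; a_1 = -1; a_2 = -4; a_3 = 5/6; a_4 = 2


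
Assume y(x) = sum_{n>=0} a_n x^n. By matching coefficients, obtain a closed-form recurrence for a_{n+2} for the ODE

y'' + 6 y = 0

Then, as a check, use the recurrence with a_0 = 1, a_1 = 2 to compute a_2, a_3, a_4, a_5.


Substitute y = sum_n a_n x^n into y'' + (const) y = 0.
y''(x) = sum_{n>=0} (n+2)(n+1) a_{n+2} x^n.
The ODE becomes sum_n [(n+2)(n+1) a_{n+2} + 6 a_n] x^n = 0.
Setting each coefficient to zero gives the recurrence:
  (n+2)(n+1) a_{n+2} + 6 a_n = 0,
  a_{n+2} = -6 / ((n+1)(n+2)) a_n.

Check with a_0 = 1, a_1 = 2 (apply the recurrence for n = 0, 1, 2, 3): a_0 = 1, a_1 = 2, a_2 = -3, a_3 = -2, a_4 = 3/2, a_5 = 3/5.

a_{n+2} = -6/((n+1)(n+2)) * a_n; check: a_0 = 1, a_1 = 2, a_2 = -3, a_3 = -2, a_4 = 3/2, a_5 = 3/5


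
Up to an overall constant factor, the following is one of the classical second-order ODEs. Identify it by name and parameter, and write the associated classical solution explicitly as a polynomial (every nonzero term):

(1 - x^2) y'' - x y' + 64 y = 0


The equation is already in a standard form:  (1 - x^2) y'' - x y' + 64 y = 0.
This matches the Chebyshev equation (1 - x^2) y'' - x y' + n^2 y = 0 (note the -x y' term, not -2x y') with n^2 = 64, so n = 8; the polynomial solution is T_8(x).
With y = sum_k a_k x^k, matching x^k gives (k+2)(k+1) a_{k+2} = (k^2 - n^2) a_k = (k - 8)(k + 8) a_k. The right side vanishes at k = 8, so the series with the parity of 8 terminates at degree 8.
Standard normalization: leading coefficient of T_n is 2^(n-1), so a_8 = 2^7 = 128. Work downward with a_k = (k+1)(k+2) a_{k+2} / ((k - 8)(k + 8)):
  a_6 = (7)(8)(128) / ((6 - 8)(6 + 8)) = 7168/(-28) = -256
  a_4 = (5)(6)(-256) / ((4 - 8)(4 + 8)) = -7680/(-48) = 160
  a_2 = (3)(4)(160) / ((2 - 8)(2 + 8)) = 1920/(-60) = -32
  a_0 = (1)(2)(-32) / ((0 - 8)(0 + 8)) = -64/(-64) = 1
Hence T_8(x) = 128 x^8 - 256 x^6 + 160 x^4 - 32 x^2 + 1.

T_8(x); series = 128 x^8 - 256 x^6 + 160 x^4 - 32 x^2 + 1


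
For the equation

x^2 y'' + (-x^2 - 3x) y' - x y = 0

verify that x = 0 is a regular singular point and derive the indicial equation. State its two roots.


Divide by x^2 to reach normal form y'' + P_1(x) y' + P_2(x) y = 0 with P_1(x) = -1 - 3/x and P_2(x) = -1/x.
x = 0 is a singular point because the y'-coefficient -1 - 3/x has a pole at x = 0 and the y-coefficient -1/x has a pole at x = 0.
It is a regular singular point because x P_1(x) = p(x) = -x - 3 and x^2 P_2(x) = q(x) = -x are polynomials, hence analytic at x = 0.
p(0) = -3,  q(0) = 0.
Indicial equation: r(r-1) + p(0) r + q(0) = 0, i.e. r^2 + (p(0) - 1) r + q(0) = 0, i.e. r^2 - 4 r = 0.
Discriminant: (-4)^2 - 4(0) = 16, so r = (4 ± 4)/2.
Solving: r_1 = 4, r_2 = 0.

indicial: r^2 - 4 r = 0; roots r_1 = 4, r_2 = 0


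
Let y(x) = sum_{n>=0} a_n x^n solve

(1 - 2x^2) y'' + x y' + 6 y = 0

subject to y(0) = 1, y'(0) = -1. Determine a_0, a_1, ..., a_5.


Ansatz: y(x) = sum_{n>=0} a_n x^n, so y'(x) = sum_{n>=1} n a_n x^(n-1) and y''(x) = sum_{n>=2} n(n-1) a_n x^(n-2).
Substitute into P(x) y'' + Q(x) y' + R(x) y = 0 with P(x) = 1 - 2x^2, Q(x) = x, R(x) = 6, and match powers of x.
Initial conditions: a_0 = 1, a_1 = -1.
Setting the coefficient of each power of x to zero and solving order by order (substituting the coefficients already found):
  x^0: 2 a_2 + 6 a_0 = 0  ->  2 a_2 = -6 a_0 = -6  ->  a_2 = -3
  x^1: 6 a_3 + 7 a_1 = 0  ->  6 a_3 = -7 a_1 = 7  ->  a_3 = 7/6
  x^2: 12 a_4 + 4 a_2 = 0  ->  12 a_4 = -4 a_2 = 12  ->  a_4 = 1
  x^3: 20 a_5 - 3 a_3 = 0  ->  20 a_5 = 3 a_3 = 7/2  ->  a_5 = 7/40
Truncated series: y(x) = 1 - x - 3 x^2 + (7/6) x^3 + x^4 + (7/40) x^5 + O(x^6).

a_0 = 1; a_1 = -1; a_2 = -3; a_3 = 7/6; a_4 = 1; a_5 = 7/40


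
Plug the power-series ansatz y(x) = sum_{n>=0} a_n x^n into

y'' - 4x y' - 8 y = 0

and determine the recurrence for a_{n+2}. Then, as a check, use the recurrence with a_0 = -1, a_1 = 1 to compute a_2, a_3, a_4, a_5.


Substitute y = sum_n a_n x^n.
y''(x) has coefficient (n+2)(n+1) a_{n+2} at x^n;
-4 x y'(x) has coefficient -4 n a_n at x^n (shift);
-8 y(x) has coefficient -8 a_n at x^n.
Matching x^n: (n+2)(n+1) a_{n+2} + (-4n - 8) a_n = 0.
Thus a_{n+2} = (4n + 8) / ((n+1)(n+2)) * a_n.

Check with a_0 = -1, a_1 = 1 (apply the recurrence for n = 0, 1, 2, 3): a_0 = -1, a_1 = 1, a_2 = -4, a_3 = 2, a_4 = -16/3, a_5 = 2.

a_(n+2) = (4n + 8) / ((n+1)(n+2)) * a_n; check: a_0 = -1, a_1 = 1, a_2 = -4, a_3 = 2, a_4 = -16/3, a_5 = 2


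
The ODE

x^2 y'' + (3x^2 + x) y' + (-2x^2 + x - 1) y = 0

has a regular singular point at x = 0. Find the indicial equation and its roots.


Divide by x^2 to reach normal form y'' + P_1(x) y' + P_2(x) y = 0 with P_1(x) = 3 + 1/x and P_2(x) = -2 + 1/x - 1/x^2.
x = 0 is a singular point because the y'-coefficient 3 + 1/x has a pole at x = 0 and the y-coefficient -2 + 1/x - 1/x^2 has a pole at x = 0.
It is a regular singular point because x P_1(x) = p(x) = 3x + 1 and x^2 P_2(x) = q(x) = -2x^2 + x - 1 are polynomials, hence analytic at x = 0.
p(0) = 1,  q(0) = -1.
Indicial equation: r(r-1) + p(0) r + q(0) = 0, i.e. r^2 + (p(0) - 1) r + q(0) = 0, i.e. r^2 - 1 = 0.
Discriminant: (0)^2 - 4(-1) = 4, so r = (0 ± 2)/2.
Solving: r_1 = 1, r_2 = -1.

indicial: r^2 - 1 = 0; roots r_1 = 1, r_2 = -1


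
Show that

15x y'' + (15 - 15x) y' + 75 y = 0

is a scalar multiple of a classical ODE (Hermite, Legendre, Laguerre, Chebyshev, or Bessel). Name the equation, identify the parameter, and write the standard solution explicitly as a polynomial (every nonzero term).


All three coefficients share the factor 15; dividing through by 15 gives  x y'' + (1 - x) y' + 5 y = 0.
This matches the Laguerre equation x y'' + (1 - x) y' + n y = 0 with n = 5; the polynomial solution is L_5(x).
With y = sum_k a_k x^k, matching x^k gives (k+1)k a_{k+1} + (k+1) a_{k+1} - k a_k + n a_k = 0, i.e. (k+1)^2 a_{k+1} = (k - n) a_k = (k - 5) a_k. The right side vanishes at k = 5, so the series terminates at degree 5.
Standard normalization L_n(0) = 1 gives a_0 = 1. Work upward with a_{k+1} = (k - 5) a_k / (k+1)^2:
  a_1 = (0 - 5)(1) / 1^2 = -5/1 = -5
  a_2 = (1 - 5)(-5) / 2^2 = 20/4 = 5
  a_3 = (2 - 5)(5) / 3^2 = -15/9 = -5/3
  a_4 = (3 - 5)(-5/3) / 4^2 = (10/3)/16 = 5/24
  a_5 = (4 - 5)(5/24) / 5^2 = (-5/24)/25 = -1/120
Hence L_5(x) = -x^5/120 + 5 x^4/24 - 5 x^3/3 + 5 x^2 - 5 x + 1.

L_5(x); series = -x^5/120 + 5 x^4/24 - 5 x^3/3 + 5 x^2 - 5 x + 1


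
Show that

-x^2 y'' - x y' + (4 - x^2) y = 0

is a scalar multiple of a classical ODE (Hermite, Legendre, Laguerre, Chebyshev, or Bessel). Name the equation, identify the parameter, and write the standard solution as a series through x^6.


All three coefficients share the factor -1; dividing through by -1 gives  x^2 y'' + x y' + (x^2 - 4) y = 0.
This matches the Bessel equation x^2 y'' + x y' + (x^2 - nu^2) y = 0 with nu^2 = 4, so nu = 2; the solution bounded at x = 0 is J_2(x).
Frobenius at x = 0: indicial roots ±nu; for r = nu the recurrence k(k + 2nu) c_k = -c_{k-2} gives the standard series J_nu(x) = sum_{k>=0} (-1)^k / (k! (k+nu)!) (x/2)^(2k+nu). Evaluate the first 3 terms:
  k = 0: (-1)^0 / (0! * 2! * 2^2) x^2 = 1/(1*2*4) x^2 = (1/8) x^2
  k = 1: (-1)^1 / (1! * 3! * 2^4) x^4 = -1/(1*6*16) x^4 = (-1/96) x^4
  k = 2: (-1)^2 / (2! * 4! * 2^6) x^6 = 1/(2*24*64) x^6 = (1/3072) x^6
Hence J_2(x) = x^6/3072 - x^4/96 + x^2/8 + ....

J_2(x); series = x^6/3072 - x^4/96 + x^2/8


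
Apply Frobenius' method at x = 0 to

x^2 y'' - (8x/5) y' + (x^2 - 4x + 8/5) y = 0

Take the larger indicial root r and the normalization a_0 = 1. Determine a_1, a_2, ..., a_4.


Write in Frobenius form y'' + (p(x)/x) y' + (q(x)/x^2) y = 0:
  p(x) = -8/5,  q(x) = x^2 - 4x + 8/5.
Indicial equation: r(r-1) + (-8/5) r + (8/5) = 0 -> roots r_1 = 8/5, r_2 = 1.
Take r = r_1 = 8/5. Let y(x) = x^r sum_{n>=0} a_n x^n with a_0 = 1.
Substitute y = x^r sum a_n x^n and match x^{r+n}. The recurrence is
  D(n) a_n - 4 a_{n-1} + 1 a_{n-2} = 0,  where D(n) = (r+n)(r+n-1) + (-8/5)(r+n) + (8/5).
  a_n = [4 a_{n-1} - 1 a_{n-2}] / D(n).
Since the indicial polynomial factors as (r - r_1)(r - r_2), D(n) = (r_1 + n - r_1)(r_1 + n - r_2) = n(n + 3/5).
Evaluating step by step (a_0 = 1):
  n = 1: D(1) = 1(1 + 3/5) = 8/5; numerator = 4(1) = 4; a_1 = (4)/(8/5) = 5/2
  n = 2: D(2) = 2(2 + 3/5) = 26/5; numerator = 4(5/2) - 1(1) = 9; a_2 = (9)/(26/5) = 45/26
  n = 3: D(3) = 3(3 + 3/5) = 54/5; numerator = 4(45/26) - 1(5/2) = 115/26; a_3 = (115/26)/(54/5) = 575/1404
  n = 4: D(4) = 4(4 + 3/5) = 92/5; numerator = 4(575/1404) - 1(45/26) = -5/54; a_4 = (-5/54)/(92/5) = -25/4968

r = 8/5; a_0 = 1; a_1 = 5/2; a_2 = 45/26; a_3 = 575/1404; a_4 = -25/4968


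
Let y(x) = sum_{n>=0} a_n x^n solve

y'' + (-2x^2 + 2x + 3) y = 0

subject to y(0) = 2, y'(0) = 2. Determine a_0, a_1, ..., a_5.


Ansatz: y(x) = sum_{n>=0} a_n x^n, so y'(x) = sum_{n>=1} n a_n x^(n-1) and y''(x) = sum_{n>=2} n(n-1) a_n x^(n-2).
Substitute into P(x) y'' + Q(x) y' + R(x) y = 0 with P(x) = 1, Q(x) = 0, R(x) = -2x^2 + 2x + 3, and match powers of x.
Initial conditions: a_0 = 2, a_1 = 2.
Setting the coefficient of each power of x to zero and solving order by order (substituting the coefficients already found):
  x^0: 2 a_2 + 3 a_0 = 0  ->  2 a_2 = -3 a_0 = -6  ->  a_2 = -3
  x^1: 6 a_3 + 3 a_1 + 2 a_0 = 0  ->  6 a_3 = -3 a_1 - 2 a_0 = -10  ->  a_3 = -5/3
  x^2: 12 a_4 + 3 a_2 + 2 a_1 - 2 a_0 = 0  ->  12 a_4 = -3 a_2 - 2 a_1 + 2 a_0 = 9  ->  a_4 = 3/4
  x^3: 20 a_5 + 3 a_3 + 2 a_2 - 2 a_1 = 0  ->  20 a_5 = -3 a_3 - 2 a_2 + 2 a_1 = 15  ->  a_5 = 3/4
Truncated series: y(x) = 2 + 2 x - 3 x^2 - (5/3) x^3 + (3/4) x^4 + (3/4) x^5 + O(x^6).

a_0 = 2; a_1 = 2; a_2 = -3; a_3 = -5/3; a_4 = 3/4; a_5 = 3/4


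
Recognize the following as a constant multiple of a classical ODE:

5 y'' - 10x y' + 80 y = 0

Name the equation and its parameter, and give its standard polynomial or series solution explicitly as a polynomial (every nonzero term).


All three coefficients share the factor 5; dividing through by 5 gives  y'' - 2x y' + 16 y = 0.
This matches the Hermite equation y'' - 2x y' + 2n y = 0 with 2n = 16, so n = 8; the polynomial solution is H_8(x).
With y = sum_k a_k x^k, matching x^k gives (k+2)(k+1) a_{k+2} = 2(k - n) a_k = 2(k - 8) a_k. The right side vanishes at k = 8, so the series with the parity of 8 terminates at degree 8.
Standard normalization: leading coefficient of H_n is 2^n, so a_8 = 2^8 = 256. Work downward with a_k = (k+1)(k+2) a_{k+2} / (2(k - n)):
  a_6 = (7)(8)(256) / (2(6 - 8)) = 14336/(-4) = -3584
  a_4 = (5)(6)(-3584) / (2(4 - 8)) = -107520/(-8) = 13440
  a_2 = (3)(4)(13440) / (2(2 - 8)) = 161280/(-12) = -13440
  a_0 = (1)(2)(-13440) / (2(0 - 8)) = -26880/(-16) = 1680
Hence H_8(x) = 256 x^8 - 3584 x^6 + 13440 x^4 - 13440 x^2 + 1680.

H_8(x); series = 256 x^8 - 3584 x^6 + 13440 x^4 - 13440 x^2 + 1680


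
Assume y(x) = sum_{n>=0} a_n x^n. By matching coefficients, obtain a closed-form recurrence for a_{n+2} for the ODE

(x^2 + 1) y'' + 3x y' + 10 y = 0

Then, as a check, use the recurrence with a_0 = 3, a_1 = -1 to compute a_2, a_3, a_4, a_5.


Substitute y = sum_n a_n x^n.
(1 + 1 x^2) y'' contributes (n+2)(n+1) a_{n+2} + n(n-1) a_n at x^n.
3 x y'(x) contributes 3 n a_n at x^n.
10 y(x) contributes 10 a_n at x^n.
Matching x^n: (n+2)(n+1) a_{n+2} + (n(n-1) + 3 n + 10) a_n = 0.
Thus a_{n+2} = (-n(n-1) - 3 n - 10) / ((n+1)(n+2)) * a_n.

Check with a_0 = 3, a_1 = -1 (apply the recurrence for n = 0, 1, 2, 3): a_0 = 3, a_1 = -1, a_2 = -15, a_3 = 13/6, a_4 = 45/2, a_5 = -65/24.

a_(n+2) = (-n(n-1) - 3 n - 10) / ((n+1)(n+2)) * a_n; check: a_0 = 3, a_1 = -1, a_2 = -15, a_3 = 13/6, a_4 = 45/2, a_5 = -65/24


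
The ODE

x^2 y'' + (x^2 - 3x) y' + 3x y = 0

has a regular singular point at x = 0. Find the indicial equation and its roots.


Divide by x^2 to reach normal form y'' + P_1(x) y' + P_2(x) y = 0 with P_1(x) = 1 - 3/x and P_2(x) = 3/x.
x = 0 is a singular point because the y'-coefficient 1 - 3/x has a pole at x = 0 and the y-coefficient 3/x has a pole at x = 0.
It is a regular singular point because x P_1(x) = p(x) = x - 3 and x^2 P_2(x) = q(x) = 3x are polynomials, hence analytic at x = 0.
p(0) = -3,  q(0) = 0.
Indicial equation: r(r-1) + p(0) r + q(0) = 0, i.e. r^2 + (p(0) - 1) r + q(0) = 0, i.e. r^2 - 4 r = 0.
Discriminant: (-4)^2 - 4(0) = 16, so r = (4 ± 4)/2.
Solving: r_1 = 4, r_2 = 0.

indicial: r^2 - 4 r = 0; roots r_1 = 4, r_2 = 0


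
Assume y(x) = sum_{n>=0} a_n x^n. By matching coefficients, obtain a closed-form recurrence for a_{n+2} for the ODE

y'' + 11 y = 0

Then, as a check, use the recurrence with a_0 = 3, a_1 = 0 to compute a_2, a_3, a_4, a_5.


Substitute y = sum_n a_n x^n into y'' + (const) y = 0.
y''(x) = sum_{n>=0} (n+2)(n+1) a_{n+2} x^n.
The ODE becomes sum_n [(n+2)(n+1) a_{n+2} + 11 a_n] x^n = 0.
Setting each coefficient to zero gives the recurrence:
  (n+2)(n+1) a_{n+2} + 11 a_n = 0,
  a_{n+2} = -11 / ((n+1)(n+2)) a_n.

Check with a_0 = 3, a_1 = 0 (apply the recurrence for n = 0, 1, 2, 3): a_0 = 3, a_1 = 0, a_2 = -33/2, a_3 = 0, a_4 = 121/8, a_5 = 0.

a_{n+2} = -11/((n+1)(n+2)) * a_n; check: a_0 = 3, a_1 = 0, a_2 = -33/2, a_3 = 0, a_4 = 121/8, a_5 = 0


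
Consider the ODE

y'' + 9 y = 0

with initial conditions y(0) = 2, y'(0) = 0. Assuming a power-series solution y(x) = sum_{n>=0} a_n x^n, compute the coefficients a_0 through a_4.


Ansatz: y(x) = sum_{n>=0} a_n x^n, so y'(x) = sum_{n>=1} n a_n x^(n-1) and y''(x) = sum_{n>=2} n(n-1) a_n x^(n-2).
Substitute into P(x) y'' + Q(x) y' + R(x) y = 0 with P(x) = 1, Q(x) = 0, R(x) = 9, and match powers of x.
Initial conditions: a_0 = 2, a_1 = 0.
Setting the coefficient of each power of x to zero and solving order by order (substituting the coefficients already found):
  x^0: 2 a_2 + 9 a_0 = 0  ->  2 a_2 = -9 a_0 = -18  ->  a_2 = -9
  x^1: 6 a_3 + 9 a_1 = 0  ->  6 a_3 = -9 a_1 = 0  ->  a_3 = 0
  x^2: 12 a_4 + 9 a_2 = 0  ->  12 a_4 = -9 a_2 = 81  ->  a_4 = 27/4
Truncated series: y(x) = 2 - 9 x^2 + (27/4) x^4 + O(x^5).

a_0 = 2; a_1 = 0; a_2 = -9; a_3 = 0; a_4 = 27/4


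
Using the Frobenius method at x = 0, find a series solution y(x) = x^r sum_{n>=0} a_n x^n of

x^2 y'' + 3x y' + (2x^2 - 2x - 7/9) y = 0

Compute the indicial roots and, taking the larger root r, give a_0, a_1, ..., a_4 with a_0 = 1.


Write in Frobenius form y'' + (p(x)/x) y' + (q(x)/x^2) y = 0:
  p(x) = 3,  q(x) = 2x^2 - 2x - 7/9.
Indicial equation: r(r-1) + (3) r + (-7/9) = 0 -> roots r_1 = 1/3, r_2 = -7/3.
Take r = r_1 = 1/3. Let y(x) = x^r sum_{n>=0} a_n x^n with a_0 = 1.
Substitute y = x^r sum a_n x^n and match x^{r+n}. The recurrence is
  D(n) a_n - 2 a_{n-1} + 2 a_{n-2} = 0,  where D(n) = (r+n)(r+n-1) + (3)(r+n) + (-7/9).
  a_n = [2 a_{n-1} - 2 a_{n-2}] / D(n).
Since the indicial polynomial factors as (r - r_1)(r - r_2), D(n) = (r_1 + n - r_1)(r_1 + n - r_2) = n(n + 8/3).
Evaluating step by step (a_0 = 1):
  n = 1: D(1) = 1(1 + 8/3) = 11/3; numerator = 2(1) = 2; a_1 = (2)/(11/3) = 6/11
  n = 2: D(2) = 2(2 + 8/3) = 28/3; numerator = 2(6/11) - 2(1) = -10/11; a_2 = (-10/11)/(28/3) = -15/154
  n = 3: D(3) = 3(3 + 8/3) = 17; numerator = 2(-15/154) - 2(6/11) = -9/7; a_3 = (-9/7)/(17) = -9/119
  n = 4: D(4) = 4(4 + 8/3) = 80/3; numerator = 2(-9/119) - 2(-15/154) = 57/1309; a_4 = (57/1309)/(80/3) = 171/104720

r = 1/3; a_0 = 1; a_1 = 6/11; a_2 = -15/154; a_3 = -9/119; a_4 = 171/104720


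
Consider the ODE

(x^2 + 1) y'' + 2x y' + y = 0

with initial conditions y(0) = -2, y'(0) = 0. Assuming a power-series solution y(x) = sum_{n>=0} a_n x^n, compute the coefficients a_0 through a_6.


Ansatz: y(x) = sum_{n>=0} a_n x^n, so y'(x) = sum_{n>=1} n a_n x^(n-1) and y''(x) = sum_{n>=2} n(n-1) a_n x^(n-2).
Substitute into P(x) y'' + Q(x) y' + R(x) y = 0 with P(x) = x^2 + 1, Q(x) = 2x, R(x) = 1, and match powers of x.
Initial conditions: a_0 = -2, a_1 = 0.
Setting the coefficient of each power of x to zero and solving order by order (substituting the coefficients already found):
  x^0: 2 a_2 + a_0 = 0  ->  2 a_2 = -a_0 = 2  ->  a_2 = 1
  x^1: 6 a_3 + 3 a_1 = 0  ->  6 a_3 = -3 a_1 = 0  ->  a_3 = 0
  x^2: 12 a_4 + 7 a_2 = 0  ->  12 a_4 = -7 a_2 = -7  ->  a_4 = -7/12
  x^3: 20 a_5 + 13 a_3 = 0  ->  20 a_5 = -13 a_3 = 0  ->  a_5 = 0
  x^4: 30 a_6 + 21 a_4 = 0  ->  30 a_6 = -21 a_4 = 49/4  ->  a_6 = 49/120
Truncated series: y(x) = -2 + x^2 - (7/12) x^4 + (49/120) x^6 + O(x^7).

a_0 = -2; a_1 = 0; a_2 = 1; a_3 = 0; a_4 = -7/12; a_5 = 0; a_6 = 49/120


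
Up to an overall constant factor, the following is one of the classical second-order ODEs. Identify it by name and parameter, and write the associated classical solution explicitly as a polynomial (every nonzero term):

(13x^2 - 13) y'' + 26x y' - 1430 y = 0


All three coefficients share the factor -13; dividing through by -13 gives  (1 - x^2) y'' - 2x y' + 110 y = 0.
This matches the Legendre equation (1 - x^2) y'' - 2x y' + n(n+1) y = 0 (note the -2x y' term) with n(n+1) = 110, so n = 10; the polynomial solution is P_10(x).
With y = sum_k a_k x^k, matching x^k gives (k+2)(k+1) a_{k+2} = [k(k+1) - n(n+1)] a_k = (k - 10)(k + 11) a_k. The right side vanishes at k = 10, so the series with the parity of 10 terminates at degree 10.
Standard normalization (P_n(1) = 1): leading coefficient (2n)!/(2^n (n!)^2) = 2432902008176640000/(1024*13168189440000) = 46189/256, so a_10 = 46189/256. Work downward with a_k = (k+1)(k+2) a_{k+2} / ((k - 10)(k + 11)):
  a_8 = (9)(10)(46189/256) / ((8 - 10)(8 + 11)) = (2078505/128)/(-38) = -109395/256
  a_6 = (7)(8)(-109395/256) / ((6 - 10)(6 + 11)) = (-765765/32)/(-68) = 45045/128
  a_4 = (5)(6)(45045/128) / ((4 - 10)(4 + 11)) = (675675/64)/(-90) = -15015/128
  a_2 = (3)(4)(-15015/128) / ((2 - 10)(2 + 11)) = (-45045/32)/(-104) = 3465/256
  a_0 = (1)(2)(3465/256) / ((0 - 10)(0 + 11)) = (3465/128)/(-110) = -63/256
Hence P_10(x) = 46189 x^10/256 - 109395 x^8/256 + 45045 x^6/128 - 15015 x^4/128 + 3465 x^2/256 - 63/256.

P_10(x); series = 46189 x^10/256 - 109395 x^8/256 + 45045 x^6/128 - 15015 x^4/128 + 3465 x^2/256 - 63/256


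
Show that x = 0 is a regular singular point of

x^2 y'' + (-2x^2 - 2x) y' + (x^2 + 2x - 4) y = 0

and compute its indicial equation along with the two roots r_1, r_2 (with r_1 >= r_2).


Divide by x^2 to reach normal form y'' + P_1(x) y' + P_2(x) y = 0 with P_1(x) = -2 - 2/x and P_2(x) = 1 + 2/x - 4/x^2.
x = 0 is a singular point because the y'-coefficient -2 - 2/x has a pole at x = 0 and the y-coefficient 1 + 2/x - 4/x^2 has a pole at x = 0.
It is a regular singular point because x P_1(x) = p(x) = -2x - 2 and x^2 P_2(x) = q(x) = x^2 + 2x - 4 are polynomials, hence analytic at x = 0.
p(0) = -2,  q(0) = -4.
Indicial equation: r(r-1) + p(0) r + q(0) = 0, i.e. r^2 + (p(0) - 1) r + q(0) = 0, i.e. r^2 - 3 r - 4 = 0.
Discriminant: (-3)^2 - 4(-4) = 25, so r = (3 ± 5)/2.
Solving: r_1 = 4, r_2 = -1.

indicial: r^2 - 3 r - 4 = 0; roots r_1 = 4, r_2 = -1


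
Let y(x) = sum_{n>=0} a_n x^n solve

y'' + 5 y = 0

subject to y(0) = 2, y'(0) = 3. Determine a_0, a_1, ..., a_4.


Ansatz: y(x) = sum_{n>=0} a_n x^n, so y'(x) = sum_{n>=1} n a_n x^(n-1) and y''(x) = sum_{n>=2} n(n-1) a_n x^(n-2).
Substitute into P(x) y'' + Q(x) y' + R(x) y = 0 with P(x) = 1, Q(x) = 0, R(x) = 5, and match powers of x.
Initial conditions: a_0 = 2, a_1 = 3.
Setting the coefficient of each power of x to zero and solving order by order (substituting the coefficients already found):
  x^0: 2 a_2 + 5 a_0 = 0  ->  2 a_2 = -5 a_0 = -10  ->  a_2 = -5
  x^1: 6 a_3 + 5 a_1 = 0  ->  6 a_3 = -5 a_1 = -15  ->  a_3 = -5/2
  x^2: 12 a_4 + 5 a_2 = 0  ->  12 a_4 = -5 a_2 = 25  ->  a_4 = 25/12
Truncated series: y(x) = 2 + 3 x - 5 x^2 - (5/2) x^3 + (25/12) x^4 + O(x^5).

a_0 = 2; a_1 = 3; a_2 = -5; a_3 = -5/2; a_4 = 25/12


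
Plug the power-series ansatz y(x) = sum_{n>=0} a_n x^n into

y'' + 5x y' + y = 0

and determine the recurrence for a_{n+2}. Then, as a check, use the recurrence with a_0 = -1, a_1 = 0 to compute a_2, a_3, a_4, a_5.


Substitute y = sum_n a_n x^n.
y''(x) has coefficient (n+2)(n+1) a_{n+2} at x^n;
5 x y'(x) has coefficient 5 n a_n at x^n (shift);
y(x) has coefficient 1 a_n at x^n.
Matching x^n: (n+2)(n+1) a_{n+2} + (5n + 1) a_n = 0.
Thus a_{n+2} = (-5n - 1) / ((n+1)(n+2)) * a_n.

Check with a_0 = -1, a_1 = 0 (apply the recurrence for n = 0, 1, 2, 3): a_0 = -1, a_1 = 0, a_2 = 1/2, a_3 = 0, a_4 = -11/24, a_5 = 0.

a_(n+2) = (-5n - 1) / ((n+1)(n+2)) * a_n; check: a_0 = -1, a_1 = 0, a_2 = 1/2, a_3 = 0, a_4 = -11/24, a_5 = 0


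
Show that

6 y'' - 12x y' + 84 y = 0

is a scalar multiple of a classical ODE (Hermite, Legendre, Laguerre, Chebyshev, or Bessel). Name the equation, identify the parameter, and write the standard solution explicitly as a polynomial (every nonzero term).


All three coefficients share the factor 6; dividing through by 6 gives  y'' - 2x y' + 14 y = 0.
This matches the Hermite equation y'' - 2x y' + 2n y = 0 with 2n = 14, so n = 7; the polynomial solution is H_7(x).
With y = sum_k a_k x^k, matching x^k gives (k+2)(k+1) a_{k+2} = 2(k - n) a_k = 2(k - 7) a_k. The right side vanishes at k = 7, so the series with the parity of 7 terminates at degree 7.
Standard normalization: leading coefficient of H_n is 2^n, so a_7 = 2^7 = 128. Work downward with a_k = (k+1)(k+2) a_{k+2} / (2(k - n)):
  a_5 = (6)(7)(128) / (2(5 - 7)) = 5376/(-4) = -1344
  a_3 = (4)(5)(-1344) / (2(3 - 7)) = -26880/(-8) = 3360
  a_1 = (2)(3)(3360) / (2(1 - 7)) = 20160/(-12) = -1680
Hence H_7(x) = 128 x^7 - 1344 x^5 + 3360 x^3 - 1680 x.

H_7(x); series = 128 x^7 - 1344 x^5 + 3360 x^3 - 1680 x


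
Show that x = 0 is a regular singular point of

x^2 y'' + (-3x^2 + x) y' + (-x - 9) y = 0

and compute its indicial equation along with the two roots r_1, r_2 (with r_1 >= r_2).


Divide by x^2 to reach normal form y'' + P_1(x) y' + P_2(x) y = 0 with P_1(x) = -3 + 1/x and P_2(x) = -1/x - 9/x^2.
x = 0 is a singular point because the y'-coefficient -3 + 1/x has a pole at x = 0 and the y-coefficient -1/x - 9/x^2 has a pole at x = 0.
It is a regular singular point because x P_1(x) = p(x) = 1 - 3x and x^2 P_2(x) = q(x) = -x - 9 are polynomials, hence analytic at x = 0.
p(0) = 1,  q(0) = -9.
Indicial equation: r(r-1) + p(0) r + q(0) = 0, i.e. r^2 + (p(0) - 1) r + q(0) = 0, i.e. r^2 - 9 = 0.
Discriminant: (0)^2 - 4(-9) = 36, so r = (0 ± 6)/2.
Solving: r_1 = 3, r_2 = -3.

indicial: r^2 - 9 = 0; roots r_1 = 3, r_2 = -3


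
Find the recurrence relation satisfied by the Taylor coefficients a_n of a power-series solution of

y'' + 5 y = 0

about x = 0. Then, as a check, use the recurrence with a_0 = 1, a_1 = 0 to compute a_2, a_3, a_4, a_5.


Substitute y = sum_n a_n x^n into y'' + (const) y = 0.
y''(x) = sum_{n>=0} (n+2)(n+1) a_{n+2} x^n.
The ODE becomes sum_n [(n+2)(n+1) a_{n+2} + 5 a_n] x^n = 0.
Setting each coefficient to zero gives the recurrence:
  (n+2)(n+1) a_{n+2} + 5 a_n = 0,
  a_{n+2} = -5 / ((n+1)(n+2)) a_n.

Check with a_0 = 1, a_1 = 0 (apply the recurrence for n = 0, 1, 2, 3): a_0 = 1, a_1 = 0, a_2 = -5/2, a_3 = 0, a_4 = 25/24, a_5 = 0.

a_{n+2} = -5/((n+1)(n+2)) * a_n; check: a_0 = 1, a_1 = 0, a_2 = -5/2, a_3 = 0, a_4 = 25/24, a_5 = 0
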